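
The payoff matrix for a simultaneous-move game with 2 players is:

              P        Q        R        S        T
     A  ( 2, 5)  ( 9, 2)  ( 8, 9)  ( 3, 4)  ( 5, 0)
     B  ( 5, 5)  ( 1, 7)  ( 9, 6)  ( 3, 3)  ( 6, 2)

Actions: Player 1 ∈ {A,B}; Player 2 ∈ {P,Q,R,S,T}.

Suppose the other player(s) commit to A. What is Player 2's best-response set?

argmax u_2 = {R}

u_2(P vs A) = 5
u_2(Q vs A) = 2
u_2(R vs A) = 9
u_2(S vs A) = 4
u_2(T vs A) = 0
max payoff 9 at {R}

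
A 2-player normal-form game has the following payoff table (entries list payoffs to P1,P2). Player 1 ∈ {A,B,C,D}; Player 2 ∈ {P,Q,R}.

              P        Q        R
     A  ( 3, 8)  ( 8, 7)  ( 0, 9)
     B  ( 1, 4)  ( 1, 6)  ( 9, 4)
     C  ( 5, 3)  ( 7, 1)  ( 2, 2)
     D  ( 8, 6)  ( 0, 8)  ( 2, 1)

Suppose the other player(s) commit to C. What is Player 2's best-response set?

P2 best: {P}

u_2(P vs C) = 3
u_2(Q vs C) = 1
u_2(R vs C) = 2
max payoff 3 at {P}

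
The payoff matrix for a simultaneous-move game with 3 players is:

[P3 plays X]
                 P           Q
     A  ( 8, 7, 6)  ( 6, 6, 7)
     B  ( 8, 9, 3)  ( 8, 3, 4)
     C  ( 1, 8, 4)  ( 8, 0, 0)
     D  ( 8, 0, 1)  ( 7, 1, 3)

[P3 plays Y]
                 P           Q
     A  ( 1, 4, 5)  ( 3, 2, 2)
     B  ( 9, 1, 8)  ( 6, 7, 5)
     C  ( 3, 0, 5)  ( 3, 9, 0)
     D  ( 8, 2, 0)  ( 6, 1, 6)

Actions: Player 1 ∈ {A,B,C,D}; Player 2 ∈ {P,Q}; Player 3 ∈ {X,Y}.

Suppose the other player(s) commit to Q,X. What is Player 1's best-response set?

argmax u_1 = {B,C}

u_1(A vs Q,X) = 6
u_1(B vs Q,X) = 8
u_1(C vs Q,X) = 8
u_1(D vs Q,X) = 7
max payoff 8 at {B,C}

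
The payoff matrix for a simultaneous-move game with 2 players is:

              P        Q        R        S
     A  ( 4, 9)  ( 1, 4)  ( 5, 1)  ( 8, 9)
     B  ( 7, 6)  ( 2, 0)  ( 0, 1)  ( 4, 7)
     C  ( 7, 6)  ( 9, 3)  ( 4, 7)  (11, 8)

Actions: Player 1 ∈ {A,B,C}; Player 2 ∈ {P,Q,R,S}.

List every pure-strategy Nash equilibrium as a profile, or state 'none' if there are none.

NE set: (C,S)

(A,P): not NE [P1→C gives 7>4]
(A,Q): not NE [P1→C gives 9>1; P2→S gives 9>4]
(A,R): not NE [P2→S gives 9>1]
(A,S): not NE [P1→C gives 11>8]
(B,P): not NE [P2→S gives 7>6]
(B,Q): not NE [P1→C gives 9>2; P2→S gives 7>0]
(B,R): not NE [P1→A gives 5>0; P2→S gives 7>1]
(B,S): not NE [P1→C gives 11>4]
(C,P): not NE [P2→S gives 8>6]
(C,Q): not NE [P2→S gives 8>3]
(C,R): not NE [P1→A gives 5>4; P2→S gives 8>7]
(C,S): NE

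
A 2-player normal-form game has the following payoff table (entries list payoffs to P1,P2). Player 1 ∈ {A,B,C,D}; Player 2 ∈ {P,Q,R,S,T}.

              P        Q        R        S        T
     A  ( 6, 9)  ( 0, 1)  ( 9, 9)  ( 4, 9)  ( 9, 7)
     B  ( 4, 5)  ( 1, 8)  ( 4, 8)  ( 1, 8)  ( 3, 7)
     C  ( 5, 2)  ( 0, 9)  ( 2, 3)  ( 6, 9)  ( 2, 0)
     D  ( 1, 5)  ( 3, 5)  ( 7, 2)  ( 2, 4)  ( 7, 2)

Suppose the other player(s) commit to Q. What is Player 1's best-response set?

u_1(A vs Q) = 0
u_1(B vs Q) = 1
u_1(C vs Q) = 0
u_1(D vs Q) = 3
max payoff 3 at {D}

argmax u_1 = {D}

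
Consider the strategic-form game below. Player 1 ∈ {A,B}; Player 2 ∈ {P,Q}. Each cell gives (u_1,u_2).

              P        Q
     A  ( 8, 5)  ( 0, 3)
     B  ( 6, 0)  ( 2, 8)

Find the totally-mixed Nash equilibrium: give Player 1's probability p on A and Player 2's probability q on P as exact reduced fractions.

(p,q) = (4/5, 1/2)

P1 indiff ⇒ q·8+(1-q)·0 = q·6+(1-q)·2 ⇒ q(2) = (1-q)(2) ⇒ q = 1/2
P2 indiff ⇒ p·5+(1-p)·0 = p·3+(1-p)·8 ⇒ p(2) = (1-p)(8) ⇒ p = 4/5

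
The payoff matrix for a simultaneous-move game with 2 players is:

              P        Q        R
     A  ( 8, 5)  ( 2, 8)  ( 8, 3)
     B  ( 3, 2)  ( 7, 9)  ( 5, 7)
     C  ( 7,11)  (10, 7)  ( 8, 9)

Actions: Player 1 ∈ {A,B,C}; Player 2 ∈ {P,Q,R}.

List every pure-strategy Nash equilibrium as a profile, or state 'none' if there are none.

(A,P): not NE [P2→Q gives 8>5]
(A,Q): not NE [P1→C gives 10>2]
(A,R): not NE [P2→Q gives 8>3]
(B,P): not NE [P1→A gives 8>3; P2→Q gives 9>2]
(B,Q): not NE [P1→C gives 10>7]
(B,R): not NE [P1→C gives 8>5; P2→Q gives 9>7]
(C,P): not NE [P1→A gives 8>7]
(C,Q): not NE [P2→P gives 11>7]
(C,R): not NE [P2→P gives 11>9]

PSNE: ∅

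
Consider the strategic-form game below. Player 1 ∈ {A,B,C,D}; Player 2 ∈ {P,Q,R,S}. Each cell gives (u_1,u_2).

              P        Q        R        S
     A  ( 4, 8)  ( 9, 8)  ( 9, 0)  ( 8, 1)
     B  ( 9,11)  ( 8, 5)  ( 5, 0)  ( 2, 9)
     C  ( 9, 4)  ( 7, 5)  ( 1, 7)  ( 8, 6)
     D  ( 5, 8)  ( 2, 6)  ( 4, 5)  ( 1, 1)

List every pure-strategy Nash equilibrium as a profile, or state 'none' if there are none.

Nash profiles: (A,Q), (B,P)

(A,P): not NE [P1→C gives 9>4]
(A,Q): NE
(A,R): not NE [P2→Q gives 8>0]
(A,S): not NE [P2→Q gives 8>1]
(B,P): NE
(B,Q): not NE [P1→A gives 9>8; P2→P gives 11>5]
(B,R): not NE [P1→A gives 9>5; P2→P gives 11>0]
(B,S): not NE [P1→C gives 8>2; P2→P gives 11>9]
(C,P): not NE [P2→R gives 7>4]
(C,Q): not NE [P1→A gives 9>7; P2→R gives 7>5]
(C,R): not NE [P1→A gives 9>1]
(C,S): not NE [P2→R gives 7>6]
(D,P): not NE [P1→C gives 9>5]
(D,Q): not NE [P1→A gives 9>2; P2→P gives 8>6]
(D,R): not NE [P1→A gives 9>4; P2→P gives 8>5]
(D,S): not NE [P1→C gives 8>1; P2→P gives 8>1]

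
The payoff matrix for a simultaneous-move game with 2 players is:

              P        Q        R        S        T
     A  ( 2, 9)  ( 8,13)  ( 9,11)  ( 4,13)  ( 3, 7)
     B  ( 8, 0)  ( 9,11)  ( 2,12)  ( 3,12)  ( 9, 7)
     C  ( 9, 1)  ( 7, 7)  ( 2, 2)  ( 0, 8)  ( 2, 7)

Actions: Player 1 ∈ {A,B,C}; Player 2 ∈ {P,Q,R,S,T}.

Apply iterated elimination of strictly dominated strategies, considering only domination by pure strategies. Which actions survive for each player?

IESDS → P1:{A,B} P2:{Q,R,S}

P2 drop P (Q beats it: A:13>9 B:11>0 C:7>1)
P1 drop C (A beats it: Q:8>7 R:9>2 S:4>0 T:3>2)
P2 drop T (Q beats it: A:13>7 B:11>7)
P1→{A,B} P2→{Q,R,S}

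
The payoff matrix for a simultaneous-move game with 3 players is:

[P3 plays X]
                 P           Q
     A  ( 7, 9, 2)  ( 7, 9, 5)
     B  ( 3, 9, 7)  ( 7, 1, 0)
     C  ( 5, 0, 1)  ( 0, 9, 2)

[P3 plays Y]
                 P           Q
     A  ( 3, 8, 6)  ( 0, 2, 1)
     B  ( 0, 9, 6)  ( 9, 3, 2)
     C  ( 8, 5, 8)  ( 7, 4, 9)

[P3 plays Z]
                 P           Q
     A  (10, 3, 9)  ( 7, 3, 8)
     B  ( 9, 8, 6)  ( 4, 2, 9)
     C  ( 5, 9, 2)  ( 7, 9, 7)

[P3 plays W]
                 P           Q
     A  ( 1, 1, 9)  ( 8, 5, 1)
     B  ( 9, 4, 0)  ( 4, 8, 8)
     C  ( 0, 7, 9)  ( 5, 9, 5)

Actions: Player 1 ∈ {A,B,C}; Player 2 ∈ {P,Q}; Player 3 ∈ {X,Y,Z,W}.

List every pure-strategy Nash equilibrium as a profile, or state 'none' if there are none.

(A,P,X): not NE [P3→W gives 9>2]
(A,P,Y): not NE [P1→C gives 8>3; P3→W gives 9>6]
(A,P,Z): NE
(A,P,W): not NE [P1→B gives 9>1; P2→Q gives 5>1]
(A,Q,X): not NE [P3→Z gives 8>5]
(A,Q,Y): not NE [P1→B gives 9>0; P2→P gives 8>2; P3→Z gives 8>1]
(A,Q,Z): NE
(A,Q,W): not NE [P3→Z gives 8>1]
(B,P,X): not NE [P1→A gives 7>3]
(B,P,Y): not NE [P1→C gives 8>0; P3→X gives 7>6]
(B,P,Z): not NE [P1→A gives 10>9; P3→X gives 7>6]
(B,P,W): not NE [P2→Q gives 8>4; P3→X gives 7>0]
(B,Q,X): not NE [P2→P gives 9>1; P3→Z gives 9>0]
(B,Q,Y): not NE [P2→P gives 9>3; P3→Z gives 9>2]
(B,Q,Z): not NE [P1→C gives 7>4; P2→P gives 8>2]
(B,Q,W): not NE [P1→A gives 8>4; P3→Z gives 9>8]
(C,P,X): not NE [P1→A gives 7>5; P2→Q gives 9>0; P3→W gives 9>1]
(C,P,Y): not NE [P3→W gives 9>8]
(C,P,Z): not NE [P1→A gives 10>5; P3→W gives 9>2]
(C,P,W): not NE [P1→B gives 9>0; P2→Q gives 9>7]
(C,Q,X): not NE [P1→B gives 7>0; P3→Y gives 9>2]
(C,Q,Y): not NE [P1→B gives 9>7; P2→P gives 5>4]
(C,Q,Z): not NE [P3→Y gives 9>7]
(C,Q,W): not NE [P1→A gives 8>5; P3→Y gives 9>5]

PSNE = {(A,P,Z), (A,Q,Z)}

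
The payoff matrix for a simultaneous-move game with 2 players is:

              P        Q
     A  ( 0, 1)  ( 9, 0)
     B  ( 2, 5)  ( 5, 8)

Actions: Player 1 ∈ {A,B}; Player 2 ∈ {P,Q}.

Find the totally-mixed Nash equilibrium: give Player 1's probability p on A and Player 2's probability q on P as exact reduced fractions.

P1 indiff ⇒ q·0+(1-q)·9 = q·2+(1-q)·5 ⇒ q(-2) = (1-q)(-4) ⇒ q = 2/3
P2 indiff ⇒ p·1+(1-p)·5 = p·0+(1-p)·8 ⇒ p(1) = (1-p)(3) ⇒ p = 3/4

(p,q) = (3/4, 2/3)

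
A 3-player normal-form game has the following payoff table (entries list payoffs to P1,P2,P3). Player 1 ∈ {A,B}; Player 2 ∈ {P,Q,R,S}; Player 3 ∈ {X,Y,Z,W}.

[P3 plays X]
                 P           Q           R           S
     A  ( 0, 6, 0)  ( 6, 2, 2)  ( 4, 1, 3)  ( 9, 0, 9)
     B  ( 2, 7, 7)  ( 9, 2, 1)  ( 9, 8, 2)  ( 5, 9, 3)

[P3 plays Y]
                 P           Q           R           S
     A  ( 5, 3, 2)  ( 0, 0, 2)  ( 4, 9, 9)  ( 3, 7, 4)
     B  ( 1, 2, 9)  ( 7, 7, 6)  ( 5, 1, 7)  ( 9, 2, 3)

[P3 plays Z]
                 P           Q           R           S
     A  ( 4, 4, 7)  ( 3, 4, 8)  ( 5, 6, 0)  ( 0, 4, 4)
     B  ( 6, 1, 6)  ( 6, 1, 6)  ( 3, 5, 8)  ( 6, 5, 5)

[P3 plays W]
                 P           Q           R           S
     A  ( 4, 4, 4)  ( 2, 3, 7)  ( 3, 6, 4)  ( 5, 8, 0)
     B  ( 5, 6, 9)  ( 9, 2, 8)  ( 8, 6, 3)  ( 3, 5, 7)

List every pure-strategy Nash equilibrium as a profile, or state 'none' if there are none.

PSNE = {(B,P,W)}

(A,P,X): not NE [P1→B gives 2>0; P3→Z gives 7>0]
(A,P,Y): not NE [P2→R gives 9>3; P3→Z gives 7>2]
(A,P,Z): not NE [P1→B gives 6>4; P2→R gives 6>4]
(A,P,W): not NE [P1→B gives 5>4; P2→S gives 8>4; P3→Z gives 7>4]
(A,Q,X): not NE [P1→B gives 9>6; P2→P gives 6>2; P3→Z gives 8>2]
(A,Q,Y): not NE [P1→B gives 7>0; P2→R gives 9>0; P3→Z gives 8>2]
(A,Q,Z): not NE [P1→B gives 6>3; P2→R gives 6>4]
(A,Q,W): not NE [P1→B gives 9>2; P2→S gives 8>3; P3→Z gives 8>7]
(A,R,X): not NE [P1→B gives 9>4; P2→P gives 6>1; P3→Y gives 9>3]
(A,R,Y): not NE [P1→B gives 5>4]
(A,R,Z): not NE [P3→Y gives 9>0]
(A,R,W): not NE [P1→B gives 8>3; P2→S gives 8>6; P3→Y gives 9>4]
(A,S,X): not NE [P2→P gives 6>0]
(A,S,Y): not NE [P1→B gives 9>3; P2→R gives 9>7; P3→X gives 9>4]
(A,S,Z): not NE [P1→B gives 6>0; P2→R gives 6>4; P3→X gives 9>4]
(A,S,W): not NE [P3→X gives 9>0]
(B,P,X): not NE [P2→S gives 9>7; P3→W gives 9>7]
(B,P,Y): not NE [P1→A gives 5>1; P2→Q gives 7>2]
(B,P,Z): not NE [P2→S gives 5>1; P3→W gives 9>6]
(B,P,W): NE
(B,Q,X): not NE [P2→S gives 9>2; P3→W gives 8>1]
(B,Q,Y): not NE [P3→W gives 8>6]
(B,Q,Z): not NE [P2→S gives 5>1; P3→W gives 8>6]
(B,Q,W): not NE [P2→R gives 6>2]
(B,R,X): not NE [P2→S gives 9>8; P3→Z gives 8>2]
(B,R,Y): not NE [P2→Q gives 7>1; P3→Z gives 8>7]
(B,R,Z): not NE [P1→A gives 5>3]
(B,R,W): not NE [P3→Z gives 8>3]
(B,S,X): not NE [P1→A gives 9>5; P3→W gives 7>3]
(B,S,Y): not NE [P2→Q gives 7>2; P3→W gives 7>3]
(B,S,Z): not NE [P3→W gives 7>5]
(B,S,W): not NE [P1→A gives 5>3; P2→R gives 6>5]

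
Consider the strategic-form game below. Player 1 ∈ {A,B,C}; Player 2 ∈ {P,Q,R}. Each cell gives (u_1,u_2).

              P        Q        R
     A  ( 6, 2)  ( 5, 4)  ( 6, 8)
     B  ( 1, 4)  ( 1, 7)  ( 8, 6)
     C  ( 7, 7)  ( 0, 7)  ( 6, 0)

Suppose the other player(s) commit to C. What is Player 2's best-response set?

BR_2 = {P,Q}

u_2(P vs C) = 7
u_2(Q vs C) = 7
u_2(R vs C) = 0
max payoff 7 at {P,Q}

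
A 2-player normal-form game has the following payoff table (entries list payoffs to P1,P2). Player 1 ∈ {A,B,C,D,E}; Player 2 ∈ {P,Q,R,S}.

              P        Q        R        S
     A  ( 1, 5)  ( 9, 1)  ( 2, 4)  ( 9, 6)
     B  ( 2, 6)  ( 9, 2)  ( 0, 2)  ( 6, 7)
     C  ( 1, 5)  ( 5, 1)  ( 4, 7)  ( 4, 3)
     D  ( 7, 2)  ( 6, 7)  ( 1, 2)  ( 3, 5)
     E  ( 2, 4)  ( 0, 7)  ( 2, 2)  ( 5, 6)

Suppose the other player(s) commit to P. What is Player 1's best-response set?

P1 best: {D}

u_1(A vs P) = 1
u_1(B vs P) = 2
u_1(C vs P) = 1
u_1(D vs P) = 7
u_1(E vs P) = 2
max payoff 7 at {D}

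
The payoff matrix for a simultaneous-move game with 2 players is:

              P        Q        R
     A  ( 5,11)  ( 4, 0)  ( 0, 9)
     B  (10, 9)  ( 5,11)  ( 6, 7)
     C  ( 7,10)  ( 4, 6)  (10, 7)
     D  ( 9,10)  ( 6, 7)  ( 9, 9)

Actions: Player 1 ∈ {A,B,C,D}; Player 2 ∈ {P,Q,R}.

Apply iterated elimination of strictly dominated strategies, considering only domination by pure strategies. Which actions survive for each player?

IESDS → P1:{B,D} P2:{P,Q}

P1 drop A (B beats it: P:10>5 Q:5>4 R:6>0)
P2 drop R (P beats it: B:9>7 C:10>7 D:10>9)
P1 drop C (B beats it: P:10>7 Q:5>4)
P1→{B,D} P2→{P,Q}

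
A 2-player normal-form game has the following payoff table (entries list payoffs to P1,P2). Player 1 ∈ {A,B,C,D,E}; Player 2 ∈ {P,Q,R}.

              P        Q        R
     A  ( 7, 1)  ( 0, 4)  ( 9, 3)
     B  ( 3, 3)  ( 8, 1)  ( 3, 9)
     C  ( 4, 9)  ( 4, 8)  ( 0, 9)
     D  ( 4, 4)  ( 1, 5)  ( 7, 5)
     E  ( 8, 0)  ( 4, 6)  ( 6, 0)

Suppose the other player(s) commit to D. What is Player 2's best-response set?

argmax u_2 = {Q,R}

u_2(P vs D) = 4
u_2(Q vs D) = 5
u_2(R vs D) = 5
max payoff 5 at {Q,R}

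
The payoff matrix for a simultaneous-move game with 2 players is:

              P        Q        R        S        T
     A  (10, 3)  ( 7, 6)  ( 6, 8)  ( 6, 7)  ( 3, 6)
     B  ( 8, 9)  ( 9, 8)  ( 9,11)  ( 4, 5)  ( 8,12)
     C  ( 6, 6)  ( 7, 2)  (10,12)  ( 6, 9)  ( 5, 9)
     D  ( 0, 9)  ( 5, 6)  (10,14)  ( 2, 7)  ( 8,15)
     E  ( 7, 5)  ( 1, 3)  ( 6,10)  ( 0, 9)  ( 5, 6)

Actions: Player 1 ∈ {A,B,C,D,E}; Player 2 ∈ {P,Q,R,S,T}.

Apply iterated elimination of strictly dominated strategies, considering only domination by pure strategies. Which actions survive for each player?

P1 drop E (B beats it: P:8>7 Q:9>1 R:9>6 S:4>0 T:8>5)
P2 drop P (R beats it: A:8>3 B:11>9 C:12>6 D:14>9)
P2 drop Q (R beats it: A:8>6 B:11>8 C:12>2 D:14>6)
P2 drop S (R beats it: A:8>7 B:11>5 C:12>9 D:14>7)
P1 drop A (B beats it: R:9>6 T:8>3)
P1→{B,C,D} P2→{R,T}

IESDS → P1:{B,C,D} P2:{R,T}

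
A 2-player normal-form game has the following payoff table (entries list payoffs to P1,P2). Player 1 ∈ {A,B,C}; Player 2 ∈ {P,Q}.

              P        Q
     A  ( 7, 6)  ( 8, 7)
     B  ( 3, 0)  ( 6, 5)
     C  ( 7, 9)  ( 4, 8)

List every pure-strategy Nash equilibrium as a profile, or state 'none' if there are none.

(A,P): not NE [P2→Q gives 7>6]
(A,Q): NE
(B,P): not NE [P1→C gives 7>3; P2→Q gives 5>0]
(B,Q): not NE [P1→A gives 8>6]
(C,P): NE
(C,Q): not NE [P1→A gives 8>4; P2→P gives 9>8]

NE set: (A,Q), (C,P)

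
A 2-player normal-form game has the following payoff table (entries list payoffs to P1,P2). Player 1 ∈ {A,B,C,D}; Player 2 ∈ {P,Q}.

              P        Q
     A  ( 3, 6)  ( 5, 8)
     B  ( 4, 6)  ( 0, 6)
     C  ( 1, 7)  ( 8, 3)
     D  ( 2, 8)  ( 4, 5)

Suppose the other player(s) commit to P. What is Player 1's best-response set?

BR_1 = {B}

u_1(A vs P) = 3
u_1(B vs P) = 4
u_1(C vs P) = 1
u_1(D vs P) = 2
max payoff 4 at {B}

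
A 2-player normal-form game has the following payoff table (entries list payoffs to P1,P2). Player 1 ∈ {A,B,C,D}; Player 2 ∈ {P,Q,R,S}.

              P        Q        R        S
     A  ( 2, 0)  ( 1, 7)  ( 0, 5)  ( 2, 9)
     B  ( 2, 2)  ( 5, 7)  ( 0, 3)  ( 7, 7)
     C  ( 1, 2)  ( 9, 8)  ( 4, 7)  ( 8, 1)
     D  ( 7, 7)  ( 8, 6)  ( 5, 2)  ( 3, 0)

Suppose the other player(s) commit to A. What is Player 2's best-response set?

u_2(P vs A) = 0
u_2(Q vs A) = 7
u_2(R vs A) = 5
u_2(S vs A) = 9
max payoff 9 at {S}

argmax u_2 = {S}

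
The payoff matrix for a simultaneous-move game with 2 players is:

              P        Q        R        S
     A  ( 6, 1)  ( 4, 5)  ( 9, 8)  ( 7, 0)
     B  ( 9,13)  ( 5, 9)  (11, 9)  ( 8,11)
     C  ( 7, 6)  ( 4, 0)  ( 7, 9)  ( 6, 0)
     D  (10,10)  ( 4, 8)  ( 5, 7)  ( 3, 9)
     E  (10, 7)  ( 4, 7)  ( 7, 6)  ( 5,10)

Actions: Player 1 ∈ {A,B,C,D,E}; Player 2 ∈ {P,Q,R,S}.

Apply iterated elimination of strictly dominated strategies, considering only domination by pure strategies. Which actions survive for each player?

IESDS → P1:{B,D,E} P2:{P,S}

P1 drop A (B beats it: P:9>6 Q:5>4 R:11>9 S:8>7)
P1 drop C (B beats it: P:9>7 Q:5>4 R:11>7 S:8>6)
P2 drop Q (S beats it: B:11>9 D:9>8 E:10>7)
P2 drop R (P beats it: B:13>9 D:10>7 E:7>6)
P1→{B,D,E} P2→{P,S}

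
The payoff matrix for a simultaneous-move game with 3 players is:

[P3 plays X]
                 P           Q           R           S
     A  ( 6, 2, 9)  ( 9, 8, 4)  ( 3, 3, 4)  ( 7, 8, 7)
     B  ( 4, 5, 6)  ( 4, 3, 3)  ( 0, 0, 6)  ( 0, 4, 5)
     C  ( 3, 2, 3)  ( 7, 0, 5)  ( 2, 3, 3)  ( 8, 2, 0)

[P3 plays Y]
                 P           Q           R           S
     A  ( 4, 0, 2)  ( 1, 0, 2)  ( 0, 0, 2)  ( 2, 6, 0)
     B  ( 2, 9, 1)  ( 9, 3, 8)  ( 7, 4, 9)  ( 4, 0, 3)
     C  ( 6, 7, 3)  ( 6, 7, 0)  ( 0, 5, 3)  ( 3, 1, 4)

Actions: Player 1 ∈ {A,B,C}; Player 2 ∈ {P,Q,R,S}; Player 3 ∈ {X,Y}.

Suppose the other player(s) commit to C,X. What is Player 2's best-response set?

u_2(P vs C,X) = 2
u_2(Q vs C,X) = 0
u_2(R vs C,X) = 3
u_2(S vs C,X) = 2
max payoff 3 at {R}

P2 best: {R}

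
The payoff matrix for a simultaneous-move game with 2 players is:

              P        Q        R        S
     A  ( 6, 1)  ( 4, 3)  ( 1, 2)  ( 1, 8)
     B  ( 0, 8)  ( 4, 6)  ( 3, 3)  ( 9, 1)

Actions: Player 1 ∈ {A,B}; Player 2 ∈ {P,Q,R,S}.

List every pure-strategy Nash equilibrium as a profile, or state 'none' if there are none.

(A,P): not NE [P2→S gives 8>1]
(A,Q): not NE [P2→S gives 8>3]
(A,R): not NE [P1→B gives 3>1; P2→S gives 8>2]
(A,S): not NE [P1→B gives 9>1]
(B,P): not NE [P1→A gives 6>0]
(B,Q): not NE [P2→P gives 8>6]
(B,R): not NE [P2→P gives 8>3]
(B,S): not NE [P2→P gives 8>1]

No pure NE.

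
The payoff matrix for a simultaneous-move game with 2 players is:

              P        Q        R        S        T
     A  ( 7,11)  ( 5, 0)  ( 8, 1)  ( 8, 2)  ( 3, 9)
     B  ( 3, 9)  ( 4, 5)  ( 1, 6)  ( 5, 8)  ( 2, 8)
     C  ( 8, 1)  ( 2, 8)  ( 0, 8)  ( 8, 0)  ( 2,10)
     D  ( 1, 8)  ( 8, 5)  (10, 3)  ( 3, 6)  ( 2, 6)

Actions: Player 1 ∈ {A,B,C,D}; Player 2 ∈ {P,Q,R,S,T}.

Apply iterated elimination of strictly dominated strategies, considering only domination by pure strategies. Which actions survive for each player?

Survivors P1:{A,C} P2:{P,T}

P1 drop B (A beats it: P:7>3 Q:5>4 R:8>1 S:8>5 T:3>2)
P2 drop Q (T beats it: A:9>0 C:10>8 D:6>5)
P2 drop R (T beats it: A:9>1 C:10>8 D:6>3)
P1 drop D (A beats it: P:7>1 S:8>3 T:3>2)
P2 drop S (P beats it: A:11>2 C:1>0)
P1→{A,C} P2→{P,T}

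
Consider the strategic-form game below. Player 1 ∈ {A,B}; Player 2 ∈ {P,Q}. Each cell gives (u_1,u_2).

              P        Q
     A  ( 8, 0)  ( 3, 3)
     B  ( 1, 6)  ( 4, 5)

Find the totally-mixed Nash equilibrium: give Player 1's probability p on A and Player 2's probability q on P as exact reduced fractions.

P1 indiff ⇒ q·8+(1-q)·3 = q·1+(1-q)·4 ⇒ q(7) = (1-q)(1) ⇒ q = 1/8
P2 indiff ⇒ p·0+(1-p)·6 = p·3+(1-p)·5 ⇒ p(-3) = (1-p)(-1) ⇒ p = 1/4

p=1/4, q=1/8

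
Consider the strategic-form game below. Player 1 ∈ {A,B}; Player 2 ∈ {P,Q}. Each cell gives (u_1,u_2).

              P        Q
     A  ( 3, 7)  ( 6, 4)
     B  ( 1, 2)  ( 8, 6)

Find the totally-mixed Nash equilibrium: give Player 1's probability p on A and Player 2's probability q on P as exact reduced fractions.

P1 indiff ⇒ q·3+(1-q)·6 = q·1+(1-q)·8 ⇒ q(2) = (1-q)(2) ⇒ q = 1/2
P2 indiff ⇒ p·7+(1-p)·2 = p·4+(1-p)·6 ⇒ p(3) = (1-p)(4) ⇒ p = 4/7

(p,q) = (4/7, 1/2)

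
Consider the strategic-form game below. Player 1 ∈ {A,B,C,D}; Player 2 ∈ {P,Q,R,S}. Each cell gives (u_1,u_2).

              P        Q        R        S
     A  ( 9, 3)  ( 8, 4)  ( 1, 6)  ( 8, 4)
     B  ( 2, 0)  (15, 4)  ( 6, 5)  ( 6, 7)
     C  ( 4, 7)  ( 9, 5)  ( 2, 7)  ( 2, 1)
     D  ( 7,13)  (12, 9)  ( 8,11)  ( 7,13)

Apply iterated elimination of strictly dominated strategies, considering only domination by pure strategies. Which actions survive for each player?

Remaining: P1:{A,D} P2:{P,R,S}

P1 drop C (D beats it: P:7>4 Q:12>9 R:8>2 S:7>2)
P2 drop Q (R beats it: A:6>4 B:5>4 D:11>9)
P1 drop B (D beats it: P:7>2 R:8>6 S:7>6)
P1→{A,D} P2→{P,R,S}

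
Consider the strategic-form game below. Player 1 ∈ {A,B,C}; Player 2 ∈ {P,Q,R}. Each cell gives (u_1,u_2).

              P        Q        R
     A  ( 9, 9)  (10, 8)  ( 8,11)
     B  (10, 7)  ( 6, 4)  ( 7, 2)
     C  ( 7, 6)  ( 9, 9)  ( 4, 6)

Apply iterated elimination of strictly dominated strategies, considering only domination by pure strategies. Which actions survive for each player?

IESDS → P1:{A,B} P2:{P,R}

P1 drop C (A beats it: P:9>7 Q:10>9 R:8>4)
P2 drop Q (P beats it: A:9>8 B:7>4)
P1→{A,B} P2→{P,R}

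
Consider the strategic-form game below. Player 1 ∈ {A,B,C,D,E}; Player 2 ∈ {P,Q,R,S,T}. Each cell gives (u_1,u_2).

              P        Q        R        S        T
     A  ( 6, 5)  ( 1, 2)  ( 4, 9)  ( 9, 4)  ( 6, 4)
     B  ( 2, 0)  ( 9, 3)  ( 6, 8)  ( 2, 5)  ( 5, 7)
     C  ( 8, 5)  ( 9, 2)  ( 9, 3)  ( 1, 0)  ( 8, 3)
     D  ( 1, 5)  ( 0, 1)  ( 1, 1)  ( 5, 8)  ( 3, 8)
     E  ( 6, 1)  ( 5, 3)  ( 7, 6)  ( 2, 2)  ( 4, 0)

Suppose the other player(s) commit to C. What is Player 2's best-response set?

P2 best: {P}

u_2(P vs C) = 5
u_2(Q vs C) = 2
u_2(R vs C) = 3
u_2(S vs C) = 0
u_2(T vs C) = 3
max payoff 5 at {P}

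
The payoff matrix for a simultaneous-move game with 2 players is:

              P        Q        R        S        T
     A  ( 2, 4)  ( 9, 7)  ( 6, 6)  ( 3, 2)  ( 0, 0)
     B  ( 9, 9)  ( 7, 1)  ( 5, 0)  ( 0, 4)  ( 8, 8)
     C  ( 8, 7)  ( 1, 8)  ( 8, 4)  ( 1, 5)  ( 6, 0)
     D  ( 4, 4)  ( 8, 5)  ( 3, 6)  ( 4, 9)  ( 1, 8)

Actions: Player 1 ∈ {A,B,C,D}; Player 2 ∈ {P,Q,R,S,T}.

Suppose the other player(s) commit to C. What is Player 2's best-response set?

BR_2 = {Q}

u_2(P vs C) = 7
u_2(Q vs C) = 8
u_2(R vs C) = 4
u_2(S vs C) = 5
u_2(T vs C) = 0
max payoff 8 at {Q}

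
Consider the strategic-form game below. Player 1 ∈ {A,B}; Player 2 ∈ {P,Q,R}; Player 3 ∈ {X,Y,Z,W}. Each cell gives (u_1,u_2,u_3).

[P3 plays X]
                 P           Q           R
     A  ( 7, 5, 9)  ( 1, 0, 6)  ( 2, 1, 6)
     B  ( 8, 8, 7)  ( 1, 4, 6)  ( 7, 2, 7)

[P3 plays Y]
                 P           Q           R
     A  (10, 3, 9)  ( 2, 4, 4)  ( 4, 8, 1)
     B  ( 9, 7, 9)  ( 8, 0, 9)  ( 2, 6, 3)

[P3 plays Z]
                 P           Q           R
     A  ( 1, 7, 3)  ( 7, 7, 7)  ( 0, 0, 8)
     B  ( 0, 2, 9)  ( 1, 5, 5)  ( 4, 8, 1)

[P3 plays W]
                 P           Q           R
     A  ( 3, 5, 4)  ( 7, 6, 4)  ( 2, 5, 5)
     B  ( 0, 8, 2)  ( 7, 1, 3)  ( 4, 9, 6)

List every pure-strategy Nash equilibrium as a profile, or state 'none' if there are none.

(A,P,X): not NE [P1→B gives 8>7]
(A,P,Y): not NE [P2→R gives 8>3]
(A,P,Z): not NE [P3→Y gives 9>3]
(A,P,W): not NE [P2→Q gives 6>5; P3→Y gives 9>4]
(A,Q,X): not NE [P2→P gives 5>0; P3→Z gives 7>6]
(A,Q,Y): not NE [P1→B gives 8>2; P2→R gives 8>4; P3→Z gives 7>4]
(A,Q,Z): NE
(A,Q,W): not NE [P3→Z gives 7>4]
(A,R,X): not NE [P1→B gives 7>2; P2→P gives 5>1; P3→Z gives 8>6]
(A,R,Y): not NE [P3→Z gives 8>1]
(A,R,Z): not NE [P1→B gives 4>0; P2→Q gives 7>0]
(A,R,W): not NE [P1→B gives 4>2; P2→Q gives 6>5; P3→Z gives 8>5]
(B,P,X): not NE [P3→Z gives 9>7]
(B,P,Y): not NE [P1→A gives 10>9]
(B,P,Z): not NE [P1→A gives 1>0; P2→R gives 8>2]
(B,P,W): not NE [P1→A gives 3>0; P2→R gives 9>8; P3→Z gives 9>2]
(B,Q,X): not NE [P2→P gives 8>4; P3→Y gives 9>6]
(B,Q,Y): not NE [P2→P gives 7>0]
(B,Q,Z): not NE [P1→A gives 7>1; P2→R gives 8>5; P3→Y gives 9>5]
(B,Q,W): not NE [P2→R gives 9>1; P3→Y gives 9>3]
(B,R,X): not NE [P2→P gives 8>2]
(B,R,Y): not NE [P1→A gives 4>2; P2→P gives 7>6; P3→X gives 7>3]
(B,R,Z): not NE [P3→X gives 7>1]
(B,R,W): not NE [P3→X gives 7>6]

PSNE = {(A,Q,Z)}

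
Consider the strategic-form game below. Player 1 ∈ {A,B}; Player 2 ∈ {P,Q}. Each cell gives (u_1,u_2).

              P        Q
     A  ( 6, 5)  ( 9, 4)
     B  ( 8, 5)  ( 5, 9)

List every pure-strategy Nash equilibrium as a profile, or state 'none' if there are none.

Equilibria: none

(A,P): not NE [P1→B gives 8>6]
(A,Q): not NE [P2→P gives 5>4]
(B,P): not NE [P2→Q gives 9>5]
(B,Q): not NE [P1→A gives 9>5]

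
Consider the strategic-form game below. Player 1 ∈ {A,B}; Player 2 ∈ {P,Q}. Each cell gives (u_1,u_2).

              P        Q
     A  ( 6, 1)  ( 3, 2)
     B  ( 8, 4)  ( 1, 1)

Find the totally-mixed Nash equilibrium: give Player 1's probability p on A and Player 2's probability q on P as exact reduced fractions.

P1 indiff ⇒ q·6+(1-q)·3 = q·8+(1-q)·1 ⇒ q(-2) = (1-q)(-2) ⇒ q = 1/2
P2 indiff ⇒ p·1+(1-p)·4 = p·2+(1-p)·1 ⇒ p(-1) = (1-p)(-3) ⇒ p = 3/4

(p,q) = (3/4, 1/2)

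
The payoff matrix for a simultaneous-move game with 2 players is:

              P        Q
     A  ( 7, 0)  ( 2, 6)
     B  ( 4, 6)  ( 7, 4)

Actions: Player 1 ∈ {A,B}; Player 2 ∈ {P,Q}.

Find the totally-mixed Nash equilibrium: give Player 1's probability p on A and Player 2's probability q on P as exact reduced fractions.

P1 indiff ⇒ q·7+(1-q)·2 = q·4+(1-q)·7 ⇒ q(3) = (1-q)(5) ⇒ q = 5/8
P2 indiff ⇒ p·0+(1-p)·6 = p·6+(1-p)·4 ⇒ p(-6) = (1-p)(-2) ⇒ p = 1/4

P1 mixes 1/4 on A; P2 mixes 5/8 on P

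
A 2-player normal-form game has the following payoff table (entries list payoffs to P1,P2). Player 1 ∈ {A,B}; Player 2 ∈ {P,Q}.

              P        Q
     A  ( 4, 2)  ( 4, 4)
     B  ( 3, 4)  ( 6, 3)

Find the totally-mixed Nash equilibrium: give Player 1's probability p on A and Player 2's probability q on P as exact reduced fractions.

P1 mixes 1/3 on A; P2 mixes 2/3 on P

P1 indiff ⇒ q·4+(1-q)·4 = q·3+(1-q)·6 ⇒ q(1) = (1-q)(2) ⇒ q = 2/3
P2 indiff ⇒ p·2+(1-p)·4 = p·4+(1-p)·3 ⇒ p(-2) = (1-p)(-1) ⇒ p = 1/3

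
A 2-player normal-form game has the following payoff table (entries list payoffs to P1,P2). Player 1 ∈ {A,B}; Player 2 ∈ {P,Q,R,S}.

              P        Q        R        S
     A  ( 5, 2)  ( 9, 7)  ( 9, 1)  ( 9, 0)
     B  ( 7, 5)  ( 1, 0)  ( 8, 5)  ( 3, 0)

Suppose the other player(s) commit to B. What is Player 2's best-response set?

u_2(P vs B) = 5
u_2(Q vs B) = 0
u_2(R vs B) = 5
u_2(S vs B) = 0
max payoff 5 at {P,R}

argmax u_2 = {P,R}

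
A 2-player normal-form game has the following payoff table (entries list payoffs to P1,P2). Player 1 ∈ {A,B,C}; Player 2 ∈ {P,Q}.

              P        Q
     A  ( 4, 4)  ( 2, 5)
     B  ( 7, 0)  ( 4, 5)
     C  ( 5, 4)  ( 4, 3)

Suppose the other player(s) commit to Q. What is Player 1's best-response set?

P1 best: {B,C}

u_1(A vs Q) = 2
u_1(B vs Q) = 4
u_1(C vs Q) = 4
max payoff 4 at {B,C}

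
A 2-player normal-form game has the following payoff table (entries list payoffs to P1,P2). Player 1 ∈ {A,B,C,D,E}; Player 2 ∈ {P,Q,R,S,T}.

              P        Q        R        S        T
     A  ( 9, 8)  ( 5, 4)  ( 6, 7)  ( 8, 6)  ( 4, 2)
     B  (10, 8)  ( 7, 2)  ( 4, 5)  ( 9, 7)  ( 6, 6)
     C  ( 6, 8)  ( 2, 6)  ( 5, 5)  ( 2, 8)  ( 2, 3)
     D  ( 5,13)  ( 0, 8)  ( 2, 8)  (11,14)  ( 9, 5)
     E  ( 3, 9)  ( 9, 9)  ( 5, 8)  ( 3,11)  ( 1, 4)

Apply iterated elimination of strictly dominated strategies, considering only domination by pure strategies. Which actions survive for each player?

P1 drop C (A beats it: P:9>6 Q:5>2 R:6>5 S:8>2 T:4>2)
P2 drop Q (S beats it: A:6>4 B:7>2 D:14>8 E:11>9)
P1 drop E (A beats it: P:9>3 R:6>5 S:8>3 T:4>1)
P2 drop R (P beats it: A:8>7 B:8>5 D:13>8)
P1 drop A (B beats it: P:10>9 S:9>8 T:6>4)
P2 drop T (P beats it: B:8>6 D:13>5)
P1→{B,D} P2→{P,S}

Remaining: P1:{B,D} P2:{P,S}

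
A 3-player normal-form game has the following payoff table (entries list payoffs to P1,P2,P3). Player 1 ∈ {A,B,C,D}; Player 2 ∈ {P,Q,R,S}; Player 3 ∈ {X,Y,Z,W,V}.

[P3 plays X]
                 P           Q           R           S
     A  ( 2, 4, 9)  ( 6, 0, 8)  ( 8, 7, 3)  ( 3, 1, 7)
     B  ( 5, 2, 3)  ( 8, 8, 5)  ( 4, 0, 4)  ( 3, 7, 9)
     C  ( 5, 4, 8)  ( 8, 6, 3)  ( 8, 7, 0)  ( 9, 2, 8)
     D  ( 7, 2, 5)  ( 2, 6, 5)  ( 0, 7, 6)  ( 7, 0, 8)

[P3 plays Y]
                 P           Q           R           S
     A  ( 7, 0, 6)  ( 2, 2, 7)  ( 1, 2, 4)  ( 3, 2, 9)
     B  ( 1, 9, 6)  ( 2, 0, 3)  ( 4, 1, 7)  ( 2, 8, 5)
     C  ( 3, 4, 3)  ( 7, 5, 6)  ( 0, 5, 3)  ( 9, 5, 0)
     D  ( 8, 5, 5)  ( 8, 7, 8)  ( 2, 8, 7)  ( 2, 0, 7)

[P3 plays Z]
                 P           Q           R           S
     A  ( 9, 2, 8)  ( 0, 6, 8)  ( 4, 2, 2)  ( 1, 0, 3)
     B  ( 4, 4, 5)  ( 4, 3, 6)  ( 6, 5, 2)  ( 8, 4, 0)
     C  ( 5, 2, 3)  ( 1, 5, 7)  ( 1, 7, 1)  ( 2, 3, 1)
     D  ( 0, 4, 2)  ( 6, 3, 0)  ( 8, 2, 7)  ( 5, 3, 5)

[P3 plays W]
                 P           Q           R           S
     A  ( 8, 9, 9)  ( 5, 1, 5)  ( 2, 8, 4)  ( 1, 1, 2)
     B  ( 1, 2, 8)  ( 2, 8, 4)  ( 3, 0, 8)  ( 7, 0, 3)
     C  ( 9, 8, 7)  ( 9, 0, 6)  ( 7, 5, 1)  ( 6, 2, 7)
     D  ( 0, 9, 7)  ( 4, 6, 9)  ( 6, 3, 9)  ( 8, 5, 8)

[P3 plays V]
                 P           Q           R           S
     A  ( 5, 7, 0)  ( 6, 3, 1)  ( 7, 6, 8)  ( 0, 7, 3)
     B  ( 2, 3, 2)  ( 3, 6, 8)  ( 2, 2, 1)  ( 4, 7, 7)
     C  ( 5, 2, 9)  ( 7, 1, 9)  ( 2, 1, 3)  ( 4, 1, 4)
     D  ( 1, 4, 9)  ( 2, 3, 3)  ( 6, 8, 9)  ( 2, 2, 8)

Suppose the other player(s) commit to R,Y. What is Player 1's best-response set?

P1 best: {B}

u_1(A vs R,Y) = 1
u_1(B vs R,Y) = 4
u_1(C vs R,Y) = 0
u_1(D vs R,Y) = 2
max payoff 4 at {B}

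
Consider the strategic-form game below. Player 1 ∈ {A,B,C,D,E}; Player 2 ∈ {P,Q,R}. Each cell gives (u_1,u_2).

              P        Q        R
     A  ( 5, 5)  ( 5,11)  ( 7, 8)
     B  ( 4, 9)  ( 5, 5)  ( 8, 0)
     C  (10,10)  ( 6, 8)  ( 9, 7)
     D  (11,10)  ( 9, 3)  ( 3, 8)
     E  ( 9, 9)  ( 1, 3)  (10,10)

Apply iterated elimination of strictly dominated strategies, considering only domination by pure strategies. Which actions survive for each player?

Remaining: P1:{C,D,E} P2:{P,R}

P1 drop A (C beats it: P:10>5 Q:6>5 R:9>7)
P1 drop B (C beats it: P:10>4 Q:6>5 R:9>8)
P2 drop Q (P beats it: C:10>8 D:10>3 E:9>3)
P1→{C,D,E} P2→{P,R}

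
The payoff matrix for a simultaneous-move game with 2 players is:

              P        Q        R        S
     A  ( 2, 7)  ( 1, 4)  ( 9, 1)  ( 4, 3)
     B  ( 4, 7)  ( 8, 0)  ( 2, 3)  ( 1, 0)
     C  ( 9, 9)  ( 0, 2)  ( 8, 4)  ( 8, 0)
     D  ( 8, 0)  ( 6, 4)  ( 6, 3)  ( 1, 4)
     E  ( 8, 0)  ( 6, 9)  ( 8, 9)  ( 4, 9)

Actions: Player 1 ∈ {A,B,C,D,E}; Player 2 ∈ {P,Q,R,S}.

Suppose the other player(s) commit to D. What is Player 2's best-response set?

u_2(P vs D) = 0
u_2(Q vs D) = 4
u_2(R vs D) = 3
u_2(S vs D) = 4
max payoff 4 at {Q,S}

P2 best: {Q,S}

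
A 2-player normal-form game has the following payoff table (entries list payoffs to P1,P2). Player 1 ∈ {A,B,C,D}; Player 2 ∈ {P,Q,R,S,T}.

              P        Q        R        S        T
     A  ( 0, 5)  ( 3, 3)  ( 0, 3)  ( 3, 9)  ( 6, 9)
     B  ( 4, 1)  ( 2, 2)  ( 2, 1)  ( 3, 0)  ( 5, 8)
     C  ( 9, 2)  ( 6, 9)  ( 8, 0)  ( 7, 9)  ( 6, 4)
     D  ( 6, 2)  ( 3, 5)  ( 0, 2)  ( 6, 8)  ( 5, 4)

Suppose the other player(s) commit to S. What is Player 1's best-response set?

u_1(A vs S) = 3
u_1(B vs S) = 3
u_1(C vs S) = 7
u_1(D vs S) = 6
max payoff 7 at {C}

P1 best: {C}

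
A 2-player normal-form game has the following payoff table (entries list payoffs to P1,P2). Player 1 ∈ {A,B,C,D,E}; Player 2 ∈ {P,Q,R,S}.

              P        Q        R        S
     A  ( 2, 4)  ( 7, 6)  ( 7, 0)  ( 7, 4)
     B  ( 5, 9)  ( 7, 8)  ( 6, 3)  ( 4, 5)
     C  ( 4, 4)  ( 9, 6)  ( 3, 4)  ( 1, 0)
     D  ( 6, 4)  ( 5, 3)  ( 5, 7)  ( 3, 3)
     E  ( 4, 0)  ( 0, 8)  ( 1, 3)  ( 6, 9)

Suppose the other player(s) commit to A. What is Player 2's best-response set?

u_2(P vs A) = 4
u_2(Q vs A) = 6
u_2(R vs A) = 0
u_2(S vs A) = 4
max payoff 6 at {Q}

P2 best: {Q}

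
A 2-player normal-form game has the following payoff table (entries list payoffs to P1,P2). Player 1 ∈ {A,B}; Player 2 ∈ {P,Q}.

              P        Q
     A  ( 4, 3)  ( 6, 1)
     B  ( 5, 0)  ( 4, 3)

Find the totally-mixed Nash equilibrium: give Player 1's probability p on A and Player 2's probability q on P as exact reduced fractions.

P1 indiff ⇒ q·4+(1-q)·6 = q·5+(1-q)·4 ⇒ q(-1) = (1-q)(-2) ⇒ q = 2/3
P2 indiff ⇒ p·3+(1-p)·0 = p·1+(1-p)·3 ⇒ p(2) = (1-p)(3) ⇒ p = 3/5

p=3/5, q=2/3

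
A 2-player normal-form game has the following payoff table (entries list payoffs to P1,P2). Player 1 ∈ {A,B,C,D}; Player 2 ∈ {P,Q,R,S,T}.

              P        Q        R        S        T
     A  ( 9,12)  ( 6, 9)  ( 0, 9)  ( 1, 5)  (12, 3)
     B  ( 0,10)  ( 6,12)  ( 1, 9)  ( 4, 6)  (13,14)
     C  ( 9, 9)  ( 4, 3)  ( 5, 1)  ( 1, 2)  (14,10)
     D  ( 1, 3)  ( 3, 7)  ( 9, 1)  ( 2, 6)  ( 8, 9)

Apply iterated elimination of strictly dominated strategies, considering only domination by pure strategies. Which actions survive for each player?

P2 drop R (P beats it: A:12>9 B:10>9 C:9>1 D:3>1)
P2 drop S (Q beats it: A:9>5 B:12>6 C:3>2 D:7>6)
P1 drop D (A beats it: P:9>1 Q:6>3 T:12>8)
P1→{A,B,C} P2→{P,Q,T}

IESDS → P1:{A,B,C} P2:{P,Q,T}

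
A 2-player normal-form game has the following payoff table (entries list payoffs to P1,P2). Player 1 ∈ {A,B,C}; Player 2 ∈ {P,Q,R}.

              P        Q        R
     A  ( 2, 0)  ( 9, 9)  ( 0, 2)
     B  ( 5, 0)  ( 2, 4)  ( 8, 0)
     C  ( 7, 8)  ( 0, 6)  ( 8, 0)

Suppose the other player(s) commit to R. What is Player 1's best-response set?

BR_1 = {B,C}

u_1(A vs R) = 0
u_1(B vs R) = 8
u_1(C vs R) = 8
max payoff 8 at {B,C}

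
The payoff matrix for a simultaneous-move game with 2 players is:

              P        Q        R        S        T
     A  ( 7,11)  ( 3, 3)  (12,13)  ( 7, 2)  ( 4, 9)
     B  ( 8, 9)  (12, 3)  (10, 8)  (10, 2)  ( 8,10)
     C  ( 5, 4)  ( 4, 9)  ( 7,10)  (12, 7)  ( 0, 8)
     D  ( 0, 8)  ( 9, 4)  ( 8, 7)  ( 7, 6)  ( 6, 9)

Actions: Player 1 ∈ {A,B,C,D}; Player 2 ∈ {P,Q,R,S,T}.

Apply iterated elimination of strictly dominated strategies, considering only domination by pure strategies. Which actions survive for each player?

P1 drop D (B beats it: P:8>0 Q:12>9 R:10>8 S:10>7 T:8>6)
P2 drop Q (R beats it: A:13>3 B:8>3 C:10>9)
P2 drop S (R beats it: A:13>2 B:8>2 C:10>7)
P1 drop C (A beats it: P:7>5 R:12>7 T:4>0)
P1→{A,B} P2→{P,R,T}

Remaining: P1:{A,B} P2:{P,R,T}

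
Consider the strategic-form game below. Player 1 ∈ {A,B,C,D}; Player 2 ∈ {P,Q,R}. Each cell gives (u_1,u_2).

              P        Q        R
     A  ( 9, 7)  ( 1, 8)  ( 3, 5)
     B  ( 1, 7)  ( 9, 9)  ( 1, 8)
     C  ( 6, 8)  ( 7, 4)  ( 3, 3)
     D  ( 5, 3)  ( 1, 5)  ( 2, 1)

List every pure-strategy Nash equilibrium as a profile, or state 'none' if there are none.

(A,P): not NE [P2→Q gives 8>7]
(A,Q): not NE [P1→B gives 9>1]
(A,R): not NE [P2→Q gives 8>5]
(B,P): not NE [P1→A gives 9>1; P2→Q gives 9>7]
(B,Q): NE
(B,R): not NE [P1→C gives 3>1; P2→Q gives 9>8]
(C,P): not NE [P1→A gives 9>6]
(C,Q): not NE [P1→B gives 9>7; P2→P gives 8>4]
(C,R): not NE [P2→P gives 8>3]
(D,P): not NE [P1→A gives 9>5; P2→Q gives 5>3]
(D,Q): not NE [P1→B gives 9>1]
(D,R): not NE [P1→C gives 3>2; P2→Q gives 5>1]

Nash profiles: (B,Q)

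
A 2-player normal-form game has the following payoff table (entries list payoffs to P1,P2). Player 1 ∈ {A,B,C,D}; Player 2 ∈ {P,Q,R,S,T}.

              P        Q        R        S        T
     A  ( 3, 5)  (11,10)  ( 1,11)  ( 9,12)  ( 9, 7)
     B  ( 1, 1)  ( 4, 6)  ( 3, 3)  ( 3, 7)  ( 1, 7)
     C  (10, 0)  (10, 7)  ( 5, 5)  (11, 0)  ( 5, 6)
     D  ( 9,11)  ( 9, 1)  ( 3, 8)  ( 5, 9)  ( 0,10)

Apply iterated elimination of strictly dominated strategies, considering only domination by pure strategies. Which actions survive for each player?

Survivors P1:{A,C} P2:{Q,R,S}

P1 drop B (C beats it: P:10>1 Q:10>4 R:5>3 S:11>3 T:5>1)
P1 drop D (C beats it: P:10>9 Q:10>9 R:5>3 S:11>5 T:5>0)
P2 drop P (Q beats it: A:10>5 C:7>0)
P2 drop T (Q beats it: A:10>7 C:7>6)
P1→{A,C} P2→{Q,R,S}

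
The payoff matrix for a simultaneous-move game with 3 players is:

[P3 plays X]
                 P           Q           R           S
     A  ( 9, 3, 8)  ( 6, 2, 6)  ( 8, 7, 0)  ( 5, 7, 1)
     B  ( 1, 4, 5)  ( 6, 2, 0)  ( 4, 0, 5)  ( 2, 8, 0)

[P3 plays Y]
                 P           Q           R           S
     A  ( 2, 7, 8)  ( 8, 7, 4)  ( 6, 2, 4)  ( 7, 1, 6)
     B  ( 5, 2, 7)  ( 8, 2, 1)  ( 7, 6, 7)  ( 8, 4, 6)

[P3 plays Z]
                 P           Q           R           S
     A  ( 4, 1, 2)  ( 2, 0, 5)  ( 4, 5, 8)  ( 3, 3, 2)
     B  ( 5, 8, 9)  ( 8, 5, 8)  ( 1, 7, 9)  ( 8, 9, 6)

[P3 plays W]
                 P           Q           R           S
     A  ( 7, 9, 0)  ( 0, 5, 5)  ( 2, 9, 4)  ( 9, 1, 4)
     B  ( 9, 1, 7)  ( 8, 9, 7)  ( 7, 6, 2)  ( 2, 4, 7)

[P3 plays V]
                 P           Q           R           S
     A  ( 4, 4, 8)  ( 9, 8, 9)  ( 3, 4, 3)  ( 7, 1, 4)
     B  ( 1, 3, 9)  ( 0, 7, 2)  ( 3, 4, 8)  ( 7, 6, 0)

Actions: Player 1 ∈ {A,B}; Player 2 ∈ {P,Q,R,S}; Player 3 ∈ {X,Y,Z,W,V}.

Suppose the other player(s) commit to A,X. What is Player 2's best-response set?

P2 best: {R,S}

u_2(P vs A,X) = 3
u_2(Q vs A,X) = 2
u_2(R vs A,X) = 7
u_2(S vs A,X) = 7
max payoff 7 at {R,S}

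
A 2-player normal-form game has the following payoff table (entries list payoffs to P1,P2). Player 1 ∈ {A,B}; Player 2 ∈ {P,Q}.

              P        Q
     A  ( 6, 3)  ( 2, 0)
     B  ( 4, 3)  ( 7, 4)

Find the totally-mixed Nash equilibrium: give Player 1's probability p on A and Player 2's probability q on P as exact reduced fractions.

P1 indiff ⇒ q·6+(1-q)·2 = q·4+(1-q)·7 ⇒ q(2) = (1-q)(5) ⇒ q = 5/7
P2 indiff ⇒ p·3+(1-p)·3 = p·0+(1-p)·4 ⇒ p(3) = (1-p)(1) ⇒ p = 1/4

p=1/4, q=5/7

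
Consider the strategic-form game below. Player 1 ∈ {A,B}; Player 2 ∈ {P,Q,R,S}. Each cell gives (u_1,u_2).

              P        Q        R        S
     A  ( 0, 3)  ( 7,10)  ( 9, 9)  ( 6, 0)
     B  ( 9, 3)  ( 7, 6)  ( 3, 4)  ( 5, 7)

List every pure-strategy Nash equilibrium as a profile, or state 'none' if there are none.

NE set: (A,Q)

(A,P): not NE [P1→B gives 9>0; P2→Q gives 10>3]
(A,Q): NE
(A,R): not NE [P2→Q gives 10>9]
(A,S): not NE [P2→Q gives 10>0]
(B,P): not NE [P2→S gives 7>3]
(B,Q): not NE [P2→S gives 7>6]
(B,R): not NE [P1→A gives 9>3; P2→S gives 7>4]
(B,S): not NE [P1→A gives 6>5]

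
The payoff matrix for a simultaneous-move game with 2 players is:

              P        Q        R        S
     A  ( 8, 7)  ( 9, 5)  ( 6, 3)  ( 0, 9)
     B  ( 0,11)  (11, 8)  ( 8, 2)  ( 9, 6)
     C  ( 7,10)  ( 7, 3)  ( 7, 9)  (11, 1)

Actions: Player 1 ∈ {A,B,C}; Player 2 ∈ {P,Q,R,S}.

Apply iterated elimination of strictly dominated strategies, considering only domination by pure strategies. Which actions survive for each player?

IESDS → P1:{A,C} P2:{P,S}

P2 drop Q (P beats it: A:7>5 B:11>8 C:10>3)
P2 drop R (P beats it: A:7>3 B:11>2 C:10>9)
P1 drop B (C beats it: P:7>0 S:11>9)
P1→{A,C} P2→{P,S}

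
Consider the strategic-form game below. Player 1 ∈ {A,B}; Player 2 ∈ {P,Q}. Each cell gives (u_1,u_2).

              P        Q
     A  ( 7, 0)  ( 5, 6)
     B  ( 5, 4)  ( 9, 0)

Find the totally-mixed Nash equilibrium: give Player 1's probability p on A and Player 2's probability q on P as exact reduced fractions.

P1 indiff ⇒ q·7+(1-q)·5 = q·5+(1-q)·9 ⇒ q(2) = (1-q)(4) ⇒ q = 2/3
P2 indiff ⇒ p·0+(1-p)·4 = p·6+(1-p)·0 ⇒ p(-6) = (1-p)(-4) ⇒ p = 2/5

p=2/5, q=2/3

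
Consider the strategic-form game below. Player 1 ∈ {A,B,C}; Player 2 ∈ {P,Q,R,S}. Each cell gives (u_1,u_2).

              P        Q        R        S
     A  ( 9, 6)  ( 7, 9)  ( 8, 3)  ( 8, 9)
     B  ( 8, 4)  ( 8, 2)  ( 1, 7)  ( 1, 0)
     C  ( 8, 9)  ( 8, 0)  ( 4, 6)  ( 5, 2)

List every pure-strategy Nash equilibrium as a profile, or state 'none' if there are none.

(A,P): not NE [P2→S gives 9>6]
(A,Q): not NE [P1→C gives 8>7]
(A,R): not NE [P2→S gives 9>3]
(A,S): NE
(B,P): not NE [P1→A gives 9>8; P2→R gives 7>4]
(B,Q): not NE [P2→R gives 7>2]
(B,R): not NE [P1→A gives 8>1]
(B,S): not NE [P1→A gives 8>1; P2→R gives 7>0]
(C,P): not NE [P1→A gives 9>8]
(C,Q): not NE [P2→P gives 9>0]
(C,R): not NE [P1→A gives 8>4; P2→P gives 9>6]
(C,S): not NE [P1→A gives 8>5; P2→P gives 9>2]

PSNE = {(A,S)}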